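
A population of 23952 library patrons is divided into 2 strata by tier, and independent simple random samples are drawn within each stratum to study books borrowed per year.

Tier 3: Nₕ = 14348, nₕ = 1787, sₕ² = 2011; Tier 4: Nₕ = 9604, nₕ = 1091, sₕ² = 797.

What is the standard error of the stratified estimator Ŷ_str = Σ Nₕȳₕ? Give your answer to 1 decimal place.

Var(Ŷ_str) = Σₕ Nₕ²(1 − fₕ)sₕ²/nₕ.
Tier 3: 14348²·(1 − 1787/14348)·2011/1787 = 2.0281641 × 10^8.
Tier 4: 9604²·(1 − 1091/9604)·797/1091 = 5.9726677 × 10^7.
Sum = 2.6254309 × 10^8.
SE = √(2.6254309 × 10^8) = 16203.2.

16203.2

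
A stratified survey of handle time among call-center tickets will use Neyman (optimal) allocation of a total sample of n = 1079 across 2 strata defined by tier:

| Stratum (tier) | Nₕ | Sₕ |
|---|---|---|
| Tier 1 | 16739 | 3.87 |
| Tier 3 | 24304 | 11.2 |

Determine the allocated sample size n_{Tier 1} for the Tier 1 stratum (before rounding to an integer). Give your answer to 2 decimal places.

Neyman allocation: nₕ = n·NₕSₕ / Σⱼ NⱼSⱼ.
Σ NⱼSⱼ = 16739·3.87 + 24304·11.2 = 336984.73.
n_{Tier 1} = 1079·16739·3.87 / 336984.73 = 207.42.

207.42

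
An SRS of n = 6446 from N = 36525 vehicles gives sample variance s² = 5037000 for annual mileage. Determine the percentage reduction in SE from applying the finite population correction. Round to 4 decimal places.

9.2521

f = n/N = 6446/36525 = 0.17648186.
SE_no-fpc = √(s²/n) = 27.953798; SE_fpc = √((1−f)s²/n) = 25.367485.
Ratio = √(1−f) = 0.90747900. Reduction = 100·(1 − 0.90747900) = 9.2521%.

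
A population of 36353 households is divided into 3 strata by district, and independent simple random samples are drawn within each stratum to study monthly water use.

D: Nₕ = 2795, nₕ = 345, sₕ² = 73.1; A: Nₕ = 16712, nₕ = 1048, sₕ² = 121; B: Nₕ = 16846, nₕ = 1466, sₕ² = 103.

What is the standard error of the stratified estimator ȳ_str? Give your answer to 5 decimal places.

0.19428

Var(ȳ_str) = Σₕ Wₕ²(1 − fₕ)sₕ²/nₕ with Wₕ = Nₕ/N, N = 36353.
D: Wₕ = 0.07688499; term = 0.07688499²·(1 − 0.12343470)·73.1/345 = 0.0010979073.
A: Wₕ = 0.45971447; term = 0.45971447²·(1 − 0.06270943)·121/1048 = 0.022870448.
B: Wₕ = 0.46340054; term = 0.46340054²·(1 − 0.08702363)·103/1466 = 0.013774501.
Sum = 0.037742856.
SE = √(0.037742856) = 0.19428.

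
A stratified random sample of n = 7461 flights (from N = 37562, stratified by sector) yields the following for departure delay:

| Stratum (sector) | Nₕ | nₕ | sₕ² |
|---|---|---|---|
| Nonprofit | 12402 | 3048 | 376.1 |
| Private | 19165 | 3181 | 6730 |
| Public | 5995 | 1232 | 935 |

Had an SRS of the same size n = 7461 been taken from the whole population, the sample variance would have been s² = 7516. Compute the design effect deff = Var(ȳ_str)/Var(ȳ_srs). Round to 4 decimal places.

0.6006

Var(ȳ_str) = Σ Wₕ²(1−fₕ)sₕ²/nₕ with Wₕ = Nₕ/37562:
  Nonprofit: (12402/37562)²·(1−3048/12402)·376.1/3048 = 0.010145654
  Private: (19165/37562)²·(1−3181/19165)·6730/3181 = 0.45935481
  Public: (5995/37562)²·(1−1232/5995)·935/1232 = 0.015359365
  → Var(ȳ_str) = 0.48485983.
Var(ȳ_srs) = (1 − 7461/37562)·7516/7461 = 0.80727582.
deff = 0.48485983 / 0.80727582 = 0.6006.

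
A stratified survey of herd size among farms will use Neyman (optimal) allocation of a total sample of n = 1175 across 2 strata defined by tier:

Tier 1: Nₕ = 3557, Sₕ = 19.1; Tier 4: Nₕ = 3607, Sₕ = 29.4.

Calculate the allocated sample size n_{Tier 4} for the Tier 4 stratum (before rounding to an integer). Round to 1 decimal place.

716.2

Neyman allocation: nₕ = n·NₕSₕ / Σⱼ NⱼSⱼ.
Σ NⱼSⱼ = 3557·19.1 + 3607·29.4 = 173984.5.
n_{Tier 4} = 1175·3607·29.4 / 173984.5 = 716.2.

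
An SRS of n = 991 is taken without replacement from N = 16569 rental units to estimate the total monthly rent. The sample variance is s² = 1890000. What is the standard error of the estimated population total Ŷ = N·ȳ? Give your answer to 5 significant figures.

701610

Var(Ŷ) = N²·Var(ȳ) = N²·(1 − n/N)·s²/n.
f = 991/16569 = 0.05981049; Var(ȳ) = 0.94018951·1890000/991 = 1793.096.
Var(Ŷ) = 16569² · 1793.096 = 4.922618 × 10^11.
SE(Ŷ) = √(4.922618 × 10^11) = 701610.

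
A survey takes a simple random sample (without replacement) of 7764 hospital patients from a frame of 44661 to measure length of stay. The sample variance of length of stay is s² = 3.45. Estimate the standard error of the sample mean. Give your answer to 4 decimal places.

0.0192

Under SRS without replacement, Var(ȳ) = (1 − f)·s²/n with f = n/N = 7764/44661 = 0.17384295.
Var(ȳ) = (1 − 0.17384295)·3.45/7764 = 0.82615705·4.4435858 × 10^-4 = 3.6710997 × 10^-4.
SE(ȳ) = √(3.6710997 × 10^-4) = 0.0192.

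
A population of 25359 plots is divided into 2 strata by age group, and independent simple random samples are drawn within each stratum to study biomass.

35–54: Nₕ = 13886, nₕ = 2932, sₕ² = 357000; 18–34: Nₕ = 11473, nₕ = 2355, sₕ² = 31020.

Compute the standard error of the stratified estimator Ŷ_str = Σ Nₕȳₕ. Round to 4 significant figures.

141100

Var(Ŷ_str) = Σₕ Nₕ²(1 − fₕ)sₕ²/nₕ.
35–54: 13886²·(1 − 2932/13886)·357000/2932 = 1.8520561 × 10^10.
18–34: 11473²·(1 − 2355/11473)·31020/2355 = 1.377931 × 10^9.
Sum = 1.9898492 × 10^10.
SE = √(1.9898492 × 10^10) = 141100.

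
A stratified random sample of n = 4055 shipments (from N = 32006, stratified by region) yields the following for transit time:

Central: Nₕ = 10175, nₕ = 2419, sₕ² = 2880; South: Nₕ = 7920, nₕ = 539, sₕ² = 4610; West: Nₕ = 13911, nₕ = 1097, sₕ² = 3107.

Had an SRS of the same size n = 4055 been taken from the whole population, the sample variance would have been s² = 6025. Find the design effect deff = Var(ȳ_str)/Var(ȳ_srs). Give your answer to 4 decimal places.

0.8267

Var(ȳ_str) = Σ Wₕ²(1−fₕ)sₕ²/nₕ with Wₕ = Nₕ/32006:
  Central: (10175/32006)²·(1−2419/10175)·2880/2419 = 0.09172042
  South: (7920/32006)²·(1−539/7920)·4610/539 = 0.48807858
  West: (13911/32006)²·(1−1097/13911)·3107/1097 = 0.49285015
  → Var(ȳ_str) = 1.0726492.
Var(ȳ_srs) = (1 − 4055/32006)·6025/4055 = 1.297574.
deff = 1.0726492 / 1.297574 = 0.8267.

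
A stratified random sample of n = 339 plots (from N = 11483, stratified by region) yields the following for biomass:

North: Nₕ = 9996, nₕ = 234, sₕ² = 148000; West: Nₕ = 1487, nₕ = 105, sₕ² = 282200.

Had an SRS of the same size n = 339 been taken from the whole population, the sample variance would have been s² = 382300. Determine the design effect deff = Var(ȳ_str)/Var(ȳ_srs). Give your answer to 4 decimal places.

Var(ȳ_str) = Σ Wₕ²(1−fₕ)sₕ²/nₕ with Wₕ = Nₕ/11483:
  North: (9996/11483)²·(1−234/9996)·148000/234 = 468.05855
  West: (1487/11483)²·(1−105/1487)·282200/105 = 41.886685
  → Var(ȳ_str) = 509.94524.
Var(ȳ_srs) = (1 − 339/11483)·382300/339 = 1094.4359.
deff = 509.94524 / 1094.4359 = 0.4659.

0.4659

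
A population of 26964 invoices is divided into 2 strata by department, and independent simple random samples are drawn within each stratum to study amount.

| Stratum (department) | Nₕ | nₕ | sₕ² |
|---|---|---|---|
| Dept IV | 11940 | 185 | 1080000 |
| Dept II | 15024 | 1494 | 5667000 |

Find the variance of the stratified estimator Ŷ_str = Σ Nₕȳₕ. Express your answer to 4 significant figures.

Var(Ŷ_str) = Σₕ Nₕ²(1 − fₕ)sₕ²/nₕ.
Dept IV: 11940²·(1 − 185/11940)·1080000/185 = 8.1936798 × 10^11.
Dept II: 15024²·(1 − 1494/15024)·5667000/1494 = 7.7105612 × 10^11.
Sum = 1.5904241 × 10^12.

1.590 × 10^12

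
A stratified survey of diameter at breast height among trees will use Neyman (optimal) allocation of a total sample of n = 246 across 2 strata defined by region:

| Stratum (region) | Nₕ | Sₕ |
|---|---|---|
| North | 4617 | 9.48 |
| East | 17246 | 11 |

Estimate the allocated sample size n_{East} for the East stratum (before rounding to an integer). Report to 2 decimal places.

Neyman allocation: nₕ = n·NₕSₕ / Σⱼ NⱼSⱼ.
Σ NⱼSⱼ = 4617·9.48 + 17246·11 = 233475.16.
n_{East} = 246·17246·11 / 233475.16 = 199.88.

199.88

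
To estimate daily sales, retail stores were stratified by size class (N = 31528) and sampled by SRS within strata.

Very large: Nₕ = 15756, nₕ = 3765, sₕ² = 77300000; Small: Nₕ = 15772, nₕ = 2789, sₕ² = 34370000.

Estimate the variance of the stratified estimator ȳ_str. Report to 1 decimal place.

Var(ȳ_str) = Σₕ Wₕ²(1 − fₕ)sₕ²/nₕ with Wₕ = Nₕ/N, N = 31528.
Very large: Wₕ = 0.49974626; term = 0.49974626²·(1 − 0.23895659)·77300000/3765 = 3902.3215.
Small: Wₕ = 0.50025374; term = 0.50025374²·(1 − 0.17683236)·34370000/2789 = 2538.6335.
Sum = 6440.955.

6441.0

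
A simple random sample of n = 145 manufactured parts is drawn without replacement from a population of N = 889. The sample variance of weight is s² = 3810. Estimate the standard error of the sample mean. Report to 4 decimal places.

4.6894

Under SRS without replacement, Var(ȳ) = (1 − f)·s²/n with f = n/N = 145/889 = 0.16310461.
Var(ȳ) = (1 − 0.16310461)·3810/145 = 0.83689539·26.275862 = 21.990148.
SE(ȳ) = √(21.990148) = 4.6894.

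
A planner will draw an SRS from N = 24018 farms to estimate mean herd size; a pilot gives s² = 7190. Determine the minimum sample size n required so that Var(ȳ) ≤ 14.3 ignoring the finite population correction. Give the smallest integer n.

Without fpc, n₀ = s²/D = 7190/14.3 = 502.7972.
Rounding up, n = 503.

503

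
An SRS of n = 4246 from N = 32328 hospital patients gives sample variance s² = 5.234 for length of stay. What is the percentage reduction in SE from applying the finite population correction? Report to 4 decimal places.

f = n/N = 4246/32328 = 0.13134125.
SE_no-fpc = √(s²/n) = 0.035109679; SE_fpc = √((1−f)s²/n) = 0.032722876.
Ratio = √(1−f) = 0.93201864. Reduction = 100·(1 − 0.93201864) = 6.7981%.

6.7981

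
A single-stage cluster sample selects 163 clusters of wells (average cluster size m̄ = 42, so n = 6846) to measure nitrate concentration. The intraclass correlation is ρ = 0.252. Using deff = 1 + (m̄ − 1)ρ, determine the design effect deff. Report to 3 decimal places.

11.332

deff = 1 + (42 − 1)·0.252 = 1 + 10.332 = 11.332.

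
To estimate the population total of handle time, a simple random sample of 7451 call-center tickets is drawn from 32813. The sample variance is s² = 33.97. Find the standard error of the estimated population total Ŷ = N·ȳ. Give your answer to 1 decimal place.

Var(Ŷ) = N²·Var(ȳ) = N²·(1 − n/N)·s²/n.
f = 7451/32813 = 0.22707464; Var(ȳ) = 0.77292536·33.97/7451 = 0.0035238592.
Var(Ŷ) = 32813² · 0.0035238592 = 3.7941144 × 10^6.
SE(Ŷ) = √(3.7941144 × 10^6) = 1947.8.

1947.8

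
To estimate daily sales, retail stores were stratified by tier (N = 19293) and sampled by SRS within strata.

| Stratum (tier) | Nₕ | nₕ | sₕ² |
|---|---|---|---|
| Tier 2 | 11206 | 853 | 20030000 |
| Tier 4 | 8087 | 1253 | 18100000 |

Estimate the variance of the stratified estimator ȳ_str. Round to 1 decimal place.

Var(ȳ_str) = Σₕ Wₕ²(1 − fₕ)sₕ²/nₕ with Wₕ = Nₕ/N, N = 19293.
Tier 2: Wₕ = 0.58083243; term = 0.58083243²·(1 − 0.07611994)·20030000/853 = 7318.9574.
Tier 4: Wₕ = 0.41916757; term = 0.41916757²·(1 − 0.15494003)·18100000/1253 = 2144.8177.
Sum = 9463.7751.

9463.8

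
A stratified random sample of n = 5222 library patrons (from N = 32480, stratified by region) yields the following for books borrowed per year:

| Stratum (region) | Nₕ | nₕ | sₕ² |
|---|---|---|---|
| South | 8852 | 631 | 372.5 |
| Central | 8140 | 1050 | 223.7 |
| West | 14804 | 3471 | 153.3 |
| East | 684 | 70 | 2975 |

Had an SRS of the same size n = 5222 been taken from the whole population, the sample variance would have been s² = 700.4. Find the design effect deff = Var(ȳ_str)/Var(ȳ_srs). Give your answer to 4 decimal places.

0.6780

Var(ȳ_str) = Σ Wₕ²(1−fₕ)sₕ²/nₕ with Wₕ = Nₕ/32480:
  South: (8852/32480)²·(1−631/8852)·372.5/631 = 0.040722172
  Central: (8140/32480)²·(1−1050/8140)·223.7/1050 = 0.011655081
  West: (14804/32480)²·(1−3471/14804)·153.3/3471 = 0.0070239185
  East: (684/32480)²·(1−70/684)·2975/70 = 0.01691926
  → Var(ȳ_str) = 0.076320432.
Var(ȳ_srs) = (1 − 5222/32480)·700.4/5222 = 0.11256082.
deff = 0.076320432 / 0.11256082 = 0.6780.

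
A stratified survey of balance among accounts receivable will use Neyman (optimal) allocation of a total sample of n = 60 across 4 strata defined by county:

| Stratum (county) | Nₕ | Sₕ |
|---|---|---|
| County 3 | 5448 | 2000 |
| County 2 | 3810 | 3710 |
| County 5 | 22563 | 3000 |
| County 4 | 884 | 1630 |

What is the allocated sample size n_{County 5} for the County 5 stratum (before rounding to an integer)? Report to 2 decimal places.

Neyman allocation: nₕ = n·NₕSₕ / Σⱼ NⱼSⱼ.
Σ NⱼSⱼ = 5448·2000 + 3810·3710 + 22563·3000 + 884·1630 = 9.416102 × 10^7.
n_{County 5} = 60·22563·3000 / (9.416102 × 10^7) = 43.13.

43.13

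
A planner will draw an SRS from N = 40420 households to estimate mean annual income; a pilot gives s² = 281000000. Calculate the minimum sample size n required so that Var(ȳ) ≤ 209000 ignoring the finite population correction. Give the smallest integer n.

Without fpc, n₀ = s²/D = 281000000/209000 = 1344.4976.
Rounding up, n = 1345.

1345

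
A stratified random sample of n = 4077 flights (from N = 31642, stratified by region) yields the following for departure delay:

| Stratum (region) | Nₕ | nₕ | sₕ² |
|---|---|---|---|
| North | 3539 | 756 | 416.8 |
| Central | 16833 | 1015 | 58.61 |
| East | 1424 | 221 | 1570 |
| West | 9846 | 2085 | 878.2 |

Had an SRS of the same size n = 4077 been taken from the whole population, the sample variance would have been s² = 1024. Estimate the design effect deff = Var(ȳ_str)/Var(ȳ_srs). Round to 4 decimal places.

Var(ȳ_str) = Σ Wₕ²(1−fₕ)sₕ²/nₕ with Wₕ = Nₕ/31642:
  North: (3539/31642)²·(1−756/3539)·416.8/756 = 0.0054234024
  Central: (16833/31642)²·(1−1015/16833)·58.61/1015 = 0.015356453
  East: (1424/31642)²·(1−221/1424)·1570/221 = 0.012155005
  West: (9846/31642)²·(1−2085/9846)·878.2/2085 = 0.032146747
  → Var(ȳ_str) = 0.065081607.
Var(ȳ_srs) = (1 − 4077/31642)·1024/4077 = 0.21880302.
deff = 0.065081607 / 0.21880302 = 0.2974.

0.2974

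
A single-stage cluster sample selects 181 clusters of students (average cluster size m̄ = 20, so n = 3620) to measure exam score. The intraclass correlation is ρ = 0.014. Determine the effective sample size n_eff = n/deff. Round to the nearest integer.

2859

deff = 1 + (20 − 1)·0.014 = 1 + 0.266 = 1.266.
n_eff = 3620 / 1.266 = 2859.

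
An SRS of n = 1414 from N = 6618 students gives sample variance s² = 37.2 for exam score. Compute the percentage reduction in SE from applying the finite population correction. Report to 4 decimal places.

11.3242

f = n/N = 1414/6618 = 0.21365972.
SE_no-fpc = √(s²/n) = 0.16219847; SE_fpc = √((1−f)s²/n) = 0.14383084.
Ratio = √(1−f) = 0.88675830. Reduction = 100·(1 − 0.88675830) = 11.3242%.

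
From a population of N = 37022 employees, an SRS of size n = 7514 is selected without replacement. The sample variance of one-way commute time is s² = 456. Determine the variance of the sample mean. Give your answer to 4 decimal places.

Under SRS without replacement, Var(ȳ) = (1 − f)·s²/n with f = n/N = 7514/37022 = 0.20296040.
Var(ȳ) = (1 − 0.20296040)·456/7514 = 0.79703960·0.060686718 = 0.048369717.

0.0484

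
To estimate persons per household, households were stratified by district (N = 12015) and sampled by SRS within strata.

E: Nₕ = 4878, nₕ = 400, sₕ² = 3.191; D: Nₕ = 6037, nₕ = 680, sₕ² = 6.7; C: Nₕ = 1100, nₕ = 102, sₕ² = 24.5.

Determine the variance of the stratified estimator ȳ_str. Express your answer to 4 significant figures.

Var(ȳ_str) = Σₕ Wₕ²(1 − fₕ)sₕ²/nₕ with Wₕ = Nₕ/N, N = 12015.
E: Wₕ = 0.40599251; term = 0.40599251²·(1 − 0.08200082)·3.191/400 = 0.0012071053.
D: Wₕ = 0.50245526; term = 0.50245526²·(1 − 0.11263873)·6.7/680 = 0.002207299.
C: Wₕ = 0.09155223; term = 0.09155223²·(1 − 0.09272727)·24.5/102 = 0.0018265922.
Sum = 0.0052409965.

0.005241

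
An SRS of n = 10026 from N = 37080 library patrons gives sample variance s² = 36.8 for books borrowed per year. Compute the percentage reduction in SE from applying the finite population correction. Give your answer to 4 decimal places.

14.5827

f = n/N = 10026/37080 = 0.27038835.
SE_no-fpc = √(s²/n) = 0.060584295; SE_fpc = √((1−f)s²/n) = 0.051749474.
Ratio = √(1−f) = 0.85417308. Reduction = 100·(1 − 0.85417308) = 14.5827%.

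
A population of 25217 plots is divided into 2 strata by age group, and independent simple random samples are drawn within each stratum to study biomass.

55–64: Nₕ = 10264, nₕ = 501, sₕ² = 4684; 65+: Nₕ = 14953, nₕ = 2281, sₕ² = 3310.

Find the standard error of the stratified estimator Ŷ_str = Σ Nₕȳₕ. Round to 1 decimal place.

34811.4

Var(Ŷ_str) = Σₕ Nₕ²(1 − fₕ)sₕ²/nₕ.
55–64: 10264²·(1 − 501/10264)·4684/501 = 9.3686948 × 10^8.
65+: 14953²·(1 − 2281/14953)·3310/2281 = 2.7496423 × 10^8.
Sum = 1.2118337 × 10^9.
SE = √(1.2118337 × 10^9) = 34811.4.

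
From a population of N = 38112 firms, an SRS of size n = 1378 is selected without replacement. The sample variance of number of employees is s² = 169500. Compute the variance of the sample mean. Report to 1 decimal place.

118.6

Under SRS without replacement, Var(ȳ) = (1 − f)·s²/n with f = n/N = 1378/38112 = 0.03615659.
Var(ȳ) = (1 − 0.03615659)·169500/1378 = 0.96384341·123.00435 = 118.55694.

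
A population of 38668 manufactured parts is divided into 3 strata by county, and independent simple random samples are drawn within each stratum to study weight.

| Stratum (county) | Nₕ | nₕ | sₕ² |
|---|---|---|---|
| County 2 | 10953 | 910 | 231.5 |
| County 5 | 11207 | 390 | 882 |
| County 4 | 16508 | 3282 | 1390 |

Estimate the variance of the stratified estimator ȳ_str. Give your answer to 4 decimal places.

0.2639

Var(ȳ_str) = Σₕ Wₕ²(1 − fₕ)sₕ²/nₕ with Wₕ = Nₕ/N, N = 38668.
County 2: Wₕ = 0.28325747; term = 0.28325747²·(1 − 0.08308226)·231.5/910 = 0.018715556.
County 5: Wₕ = 0.28982621; term = 0.28982621²·(1 − 0.03479968)·882/390 = 0.18335669.
County 4: Wₕ = 0.42691631; term = 0.42691631²·(1 − 0.19881270)·1390/3282 = 0.061843745.
Sum = 0.26391599.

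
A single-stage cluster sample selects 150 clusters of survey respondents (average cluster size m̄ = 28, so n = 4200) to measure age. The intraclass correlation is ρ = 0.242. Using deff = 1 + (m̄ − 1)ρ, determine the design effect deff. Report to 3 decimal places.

7.534

deff = 1 + (28 − 1)·0.242 = 1 + 6.534 = 7.534.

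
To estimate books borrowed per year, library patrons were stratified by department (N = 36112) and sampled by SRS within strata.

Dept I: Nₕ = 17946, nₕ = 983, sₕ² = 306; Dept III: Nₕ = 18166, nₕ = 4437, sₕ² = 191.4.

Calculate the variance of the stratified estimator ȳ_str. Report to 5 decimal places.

Var(ȳ_str) = Σₕ Wₕ²(1 − fₕ)sₕ²/nₕ with Wₕ = Nₕ/N, N = 36112.
Dept I: Wₕ = 0.49695392; term = 0.49695392²·(1 − 0.05477544)·306/983 = 0.072666652.
Dept III: Wₕ = 0.50304608; term = 0.50304608²·(1 − 0.24424750)·191.4/4437 = 0.0082498801.
Sum = 0.080916532.

0.08092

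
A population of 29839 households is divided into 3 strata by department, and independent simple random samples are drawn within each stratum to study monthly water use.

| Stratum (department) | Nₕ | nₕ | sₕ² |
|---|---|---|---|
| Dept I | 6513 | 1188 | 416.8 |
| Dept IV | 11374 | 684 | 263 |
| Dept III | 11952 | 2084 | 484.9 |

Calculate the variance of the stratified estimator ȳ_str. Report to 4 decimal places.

Var(ȳ_str) = Σₕ Wₕ²(1 − fₕ)sₕ²/nₕ with Wₕ = Nₕ/N, N = 29839.
Dept I: Wₕ = 0.21827139; term = 0.21827139²·(1 − 0.18240442)·416.8/1188 = 0.013666063.
Dept IV: Wₕ = 0.38117899; term = 0.38117899²·(1 − 0.06013715)·263/684 = 0.052507585.
Dept III: Wₕ = 0.40054962; term = 0.40054962²·(1 − 0.17436412)·484.9/2084 = 0.030821634.
Sum = 0.096995282.

0.0970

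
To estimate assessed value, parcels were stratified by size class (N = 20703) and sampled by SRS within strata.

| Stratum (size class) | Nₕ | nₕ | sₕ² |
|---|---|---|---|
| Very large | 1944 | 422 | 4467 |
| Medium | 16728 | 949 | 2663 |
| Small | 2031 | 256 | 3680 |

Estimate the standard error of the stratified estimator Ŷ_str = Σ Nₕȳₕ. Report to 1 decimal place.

28702.2

Var(Ŷ_str) = Σₕ Nₕ²(1 − fₕ)sₕ²/nₕ.
Very large: 1944²·(1 − 422/1944)·4467/422 = 3.1319471 × 10^7.
Medium: 16728²·(1 − 949/16728)·2663/949 = 7.406763 × 10^8.
Small: 2031²·(1 − 256/2031)·3680/256 = 5.1822234 × 10^7.
Sum = 8.2381801 × 10^8.
SE = √(8.2381801 × 10^8) = 28702.2.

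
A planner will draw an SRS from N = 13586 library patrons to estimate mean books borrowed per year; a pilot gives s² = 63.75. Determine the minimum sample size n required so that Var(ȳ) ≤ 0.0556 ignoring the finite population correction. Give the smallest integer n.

1147

Without fpc, n₀ = s²/D = 63.75/0.0556 = 1146.5827.
Rounding up, n = 1147.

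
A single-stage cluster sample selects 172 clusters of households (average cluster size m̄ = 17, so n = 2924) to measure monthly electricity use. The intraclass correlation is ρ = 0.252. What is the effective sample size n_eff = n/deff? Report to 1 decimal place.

deff = 1 + (17 − 1)·0.252 = 1 + 4.032 = 5.032.
n_eff = 2924 / 5.032 = 581.1.

581.1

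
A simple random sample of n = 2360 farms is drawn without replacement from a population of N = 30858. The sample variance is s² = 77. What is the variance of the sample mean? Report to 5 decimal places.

Under SRS without replacement, Var(ȳ) = (1 − f)·s²/n with f = n/N = 2360/30858 = 0.07647936.
Var(ȳ) = (1 − 0.07647936)·77/2360 = 0.92352064·0.032627119 = 0.030131818.

0.03013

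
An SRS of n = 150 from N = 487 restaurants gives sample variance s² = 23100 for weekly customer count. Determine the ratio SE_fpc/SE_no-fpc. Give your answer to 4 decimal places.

0.8319

f = n/N = 150/487 = 0.30800821.
SE_no-fpc = √(s²/n) = 12.409674; SE_fpc = √((1−f)s²/n) = 10.323117.
Ratio = √(1−f) = 0.83186044.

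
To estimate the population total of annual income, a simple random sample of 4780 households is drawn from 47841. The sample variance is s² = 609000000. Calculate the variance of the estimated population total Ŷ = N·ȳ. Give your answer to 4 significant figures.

2.625 × 10^14

Var(Ŷ) = N²·Var(ȳ) = N²·(1 − n/N)·s²/n.
f = 4780/47841 = 0.09991430; Var(ȳ) = 0.90008570·609000000/4780 = 114676.19.
Var(Ŷ) = 47841² · 114676.19 = 2.6246642 × 10^14.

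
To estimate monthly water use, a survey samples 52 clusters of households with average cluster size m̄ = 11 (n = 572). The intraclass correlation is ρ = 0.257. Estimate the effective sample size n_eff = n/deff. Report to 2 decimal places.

deff = 1 + (11 − 1)·0.257 = 1 + 2.57 = 3.57.
n_eff = 572 / 3.57 = 160.22.

160.22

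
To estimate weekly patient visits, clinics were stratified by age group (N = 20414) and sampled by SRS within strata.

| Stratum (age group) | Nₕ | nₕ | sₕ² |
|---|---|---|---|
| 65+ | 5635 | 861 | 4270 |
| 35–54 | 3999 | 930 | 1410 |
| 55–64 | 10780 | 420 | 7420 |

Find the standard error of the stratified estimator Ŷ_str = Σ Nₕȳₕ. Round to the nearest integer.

46098

Var(Ŷ_str) = Σₕ Nₕ²(1 − fₕ)sₕ²/nₕ.
65+: 5635²·(1 − 861/5635)·4270/861 = 1.3341389 × 10^8.
35–54: 3999²·(1 − 930/3999)·1410/930 = 1.8607347 × 10^7.
55–64: 10780²·(1 − 420/10780)·7420/420 = 1.9730275 × 10^9.
Sum = 2.1250487 × 10^9.
SE = √(2.1250487 × 10^9) = 46098.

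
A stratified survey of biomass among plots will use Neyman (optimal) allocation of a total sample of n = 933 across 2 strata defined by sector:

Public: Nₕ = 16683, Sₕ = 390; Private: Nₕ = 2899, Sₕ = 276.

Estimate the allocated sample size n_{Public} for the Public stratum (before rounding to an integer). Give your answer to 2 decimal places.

Neyman allocation: nₕ = n·NₕSₕ / Σⱼ NⱼSⱼ.
Σ NⱼSⱼ = 16683·390 + 2899·276 = 7.306494 × 10^6.
n_{Public} = 933·16683·390 / (7.306494 × 10^6) = 830.83.

830.83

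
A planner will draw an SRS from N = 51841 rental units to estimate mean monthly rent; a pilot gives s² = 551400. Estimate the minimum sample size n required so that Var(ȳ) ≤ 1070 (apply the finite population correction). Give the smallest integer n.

Without fpc, n₀ = s²/D = 551400/1070 = 515.3271.
With fpc, (1 − n/N)·s²/n ≤ D requires n ≥ n₀/(1 + n₀/N) = 515.3271/(1 + 515.3271/51841) = 510.2549.
Rounding up, n = 511.

511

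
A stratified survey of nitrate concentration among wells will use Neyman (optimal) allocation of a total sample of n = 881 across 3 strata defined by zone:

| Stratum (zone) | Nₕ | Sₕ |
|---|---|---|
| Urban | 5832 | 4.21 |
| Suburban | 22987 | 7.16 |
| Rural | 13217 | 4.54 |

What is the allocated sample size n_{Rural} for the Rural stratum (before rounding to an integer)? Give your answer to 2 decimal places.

Neyman allocation: nₕ = n·NₕSₕ / Σⱼ NⱼSⱼ.
Σ NⱼSⱼ = 5832·4.21 + 22987·7.16 + 13217·4.54 = 249144.82.
n_{Rural} = 881·13217·4.54 / 249144.82 = 212.18.

212.18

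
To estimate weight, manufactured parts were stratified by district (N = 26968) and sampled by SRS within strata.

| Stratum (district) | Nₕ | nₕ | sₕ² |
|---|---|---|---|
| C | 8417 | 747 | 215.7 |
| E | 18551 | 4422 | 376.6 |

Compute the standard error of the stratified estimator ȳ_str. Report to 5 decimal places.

Var(ȳ_str) = Σₕ Wₕ²(1 − fₕ)sₕ²/nₕ with Wₕ = Nₕ/N, N = 26968.
C: Wₕ = 0.31211065; term = 0.31211065²·(1 − 0.08874896)·215.7/747 = 0.025632133.
E: Wₕ = 0.68788935; term = 0.68788935²·(1 − 0.23836990)·376.6/4422 = 0.030693248.
Sum = 0.056325381.
SE = √(0.056325381) = 0.23733.

0.23733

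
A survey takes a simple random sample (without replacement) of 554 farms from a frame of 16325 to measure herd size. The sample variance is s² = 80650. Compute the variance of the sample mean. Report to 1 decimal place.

Under SRS without replacement, Var(ȳ) = (1 − f)·s²/n with f = n/N = 554/16325 = 0.03393568.
Var(ȳ) = (1 − 0.03393568)·80650/554 = 0.96606432·145.57762 = 140.63734.

140.6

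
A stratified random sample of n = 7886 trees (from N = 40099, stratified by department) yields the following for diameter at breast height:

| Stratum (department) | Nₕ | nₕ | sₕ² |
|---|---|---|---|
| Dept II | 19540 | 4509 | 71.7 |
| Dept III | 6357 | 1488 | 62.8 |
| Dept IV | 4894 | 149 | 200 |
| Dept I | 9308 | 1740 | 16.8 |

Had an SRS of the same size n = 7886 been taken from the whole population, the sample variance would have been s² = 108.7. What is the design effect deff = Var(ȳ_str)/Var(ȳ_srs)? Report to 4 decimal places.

Var(ȳ_str) = Σ Wₕ²(1−fₕ)sₕ²/nₕ with Wₕ = Nₕ/40099:
  Dept II: (19540/40099)²·(1−4509/19540)·71.7/4509 = 0.0029045862
  Dept III: (6357/40099)²·(1−1488/6357)·62.8/1488 = 8.1242189 × 10^-4
  Dept IV: (4894/40099)²·(1−149/4894)·200/149 = 0.019385492
  Dept I: (9308/40099)²·(1−1740/9308)·16.8/1740 = 4.2299034 × 10^-4
  → Var(ȳ_str) = 0.02352549.
Var(ȳ_srs) = (1 − 7886/40099)·108.7/7886 = 0.01107313.
deff = 0.02352549 / 0.01107313 = 2.1246.

2.1246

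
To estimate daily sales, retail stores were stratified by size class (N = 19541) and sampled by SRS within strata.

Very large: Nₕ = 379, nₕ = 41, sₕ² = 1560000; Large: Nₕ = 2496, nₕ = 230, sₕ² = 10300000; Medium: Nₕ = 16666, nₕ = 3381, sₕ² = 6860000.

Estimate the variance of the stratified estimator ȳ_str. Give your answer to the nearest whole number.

1853

Var(ȳ_str) = Σₕ Wₕ²(1 − fₕ)sₕ²/nₕ with Wₕ = Nₕ/N, N = 19541.
Very large: Wₕ = 0.01939512; term = 0.01939512²·(1 − 0.10817942)·1560000/41 = 12.764479.
Large: Wₕ = 0.12773144; term = 0.12773144²·(1 − 0.09214744)·10300000/230 = 663.31574.
Medium: Wₕ = 0.85287345; term = 0.85287345²·(1 − 0.20286811)·6860000/3381 = 1176.4631.
Sum = 1852.5433.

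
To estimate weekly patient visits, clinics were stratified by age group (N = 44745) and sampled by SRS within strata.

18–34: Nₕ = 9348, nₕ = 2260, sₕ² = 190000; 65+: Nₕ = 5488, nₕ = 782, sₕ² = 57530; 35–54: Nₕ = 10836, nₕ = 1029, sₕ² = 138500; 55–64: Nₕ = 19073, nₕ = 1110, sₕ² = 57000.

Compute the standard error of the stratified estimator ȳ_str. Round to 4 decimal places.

Var(ȳ_str) = Σₕ Wₕ²(1 − fₕ)sₕ²/nₕ with Wₕ = Nₕ/N, N = 44745.
18–34: Wₕ = 0.20891720; term = 0.20891720²·(1 − 0.24176294)·190000/2260 = 2.7822654.
65+: Wₕ = 0.12265058; term = 0.12265058²·(1 − 0.14249271)·57530/782 = 0.94899652.
35–54: Wₕ = 0.24217231; term = 0.24217231²·(1 − 0.09496124)·138500/1029 = 7.1441497.
55–64: Wₕ = 0.42625992; term = 0.42625992²·(1 − 0.05819745)·57000/1110 = 8.7874068.
Sum = 19.662818.
SE = √(19.662818) = 4.4343.

4.4343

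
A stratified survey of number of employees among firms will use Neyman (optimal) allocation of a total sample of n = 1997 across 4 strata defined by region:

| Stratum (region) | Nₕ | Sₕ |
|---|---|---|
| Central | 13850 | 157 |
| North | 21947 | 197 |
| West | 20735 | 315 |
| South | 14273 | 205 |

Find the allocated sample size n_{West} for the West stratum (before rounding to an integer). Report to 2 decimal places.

817.49

Neyman allocation: nₕ = n·NₕSₕ / Σⱼ NⱼSⱼ.
Σ NⱼSⱼ = 13850·157 + 21947·197 + 20735·315 + 14273·205 = 1.5955499 × 10^7.
n_{West} = 1997·20735·315 / (1.5955499 × 10^7) = 817.49.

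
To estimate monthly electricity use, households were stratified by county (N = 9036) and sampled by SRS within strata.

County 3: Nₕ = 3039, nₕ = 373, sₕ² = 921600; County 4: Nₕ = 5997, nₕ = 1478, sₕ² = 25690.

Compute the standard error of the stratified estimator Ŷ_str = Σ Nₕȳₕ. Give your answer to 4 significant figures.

143100

Var(Ŷ_str) = Σₕ Nₕ²(1 − fₕ)sₕ²/nₕ.
County 3: 3039²·(1 − 373/3039)·921600/373 = 2.0018175 × 10^10.
County 4: 5997²·(1 − 1478/5997)·25690/1478 = 4.7104897 × 10^8.
Sum = 2.0489224 × 10^10.
SE = √(2.0489224 × 10^10) = 143100.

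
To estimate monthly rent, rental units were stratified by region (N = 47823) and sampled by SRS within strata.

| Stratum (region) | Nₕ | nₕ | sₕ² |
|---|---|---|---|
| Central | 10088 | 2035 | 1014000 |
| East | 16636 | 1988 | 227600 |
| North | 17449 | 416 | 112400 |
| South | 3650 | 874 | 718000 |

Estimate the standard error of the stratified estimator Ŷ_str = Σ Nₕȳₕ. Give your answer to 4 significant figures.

Var(Ŷ_str) = Σₕ Nₕ²(1 − fₕ)sₕ²/nₕ.
Central: 10088²·(1 − 2035/10088)·1014000/2035 = 4.0479609 × 10^10.
East: 16636²·(1 − 1988/16636)·227600/1988 = 2.7898646 × 10^10.
North: 17449²·(1 − 416/17449)·112400/416 = 8.0303536 × 10^10.
South: 3650²·(1 − 874/3650)·718000/874 = 8.3238709 × 10^9.
Sum = 1.5700566 × 10^11.
SE = √(1.5700566 × 10^11) = 396200.

396200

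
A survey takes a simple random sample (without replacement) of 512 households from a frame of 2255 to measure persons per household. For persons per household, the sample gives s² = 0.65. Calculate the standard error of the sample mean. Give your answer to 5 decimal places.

Under SRS without replacement, Var(ȳ) = (1 − f)·s²/n with f = n/N = 512/2255 = 0.22705100.
Var(ȳ) = (1 − 0.22705100)·0.65/512 = 0.77294900·0.0012695313 = 9.8128291 × 10^-4.
SE(ȳ) = √(9.8128291 × 10^-4) = 0.03133.

0.03133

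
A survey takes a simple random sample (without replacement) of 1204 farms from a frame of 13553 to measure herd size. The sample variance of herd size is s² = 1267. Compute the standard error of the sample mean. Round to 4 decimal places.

Under SRS without replacement, Var(ȳ) = (1 − f)·s²/n with f = n/N = 1204/13553 = 0.08883642.
Var(ȳ) = (1 − 0.08883642)·1267/1204 = 0.91116358·1.0523256 = 0.95884074.
SE(ȳ) = √(0.95884074) = 0.9792.

0.9792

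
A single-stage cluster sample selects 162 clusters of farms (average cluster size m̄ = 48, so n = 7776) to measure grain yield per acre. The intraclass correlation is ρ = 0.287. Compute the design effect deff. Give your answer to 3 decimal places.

deff = 1 + (48 − 1)·0.287 = 1 + 13.489 = 14.489.

14.489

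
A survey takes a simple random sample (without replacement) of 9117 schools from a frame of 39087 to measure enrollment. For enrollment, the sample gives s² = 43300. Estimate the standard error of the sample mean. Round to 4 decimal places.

Under SRS without replacement, Var(ȳ) = (1 − f)·s²/n with f = n/N = 9117/39087 = 0.23324891.
Var(ȳ) = (1 − 0.23324891)·43300/9117 = 0.76675109·4.7493693 = 3.6415841.
SE(ȳ) = √(3.6415841) = 1.9083.

1.9083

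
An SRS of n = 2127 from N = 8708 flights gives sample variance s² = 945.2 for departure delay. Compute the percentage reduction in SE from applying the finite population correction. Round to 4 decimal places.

f = n/N = 2127/8708 = 0.24425815.
SE_no-fpc = √(s²/n) = 0.66661965; SE_fpc = √((1−f)s²/n) = 0.57951522.
Ratio = √(1−f) = 0.86933414. Reduction = 100·(1 − 0.86933414) = 13.0666%.

13.0666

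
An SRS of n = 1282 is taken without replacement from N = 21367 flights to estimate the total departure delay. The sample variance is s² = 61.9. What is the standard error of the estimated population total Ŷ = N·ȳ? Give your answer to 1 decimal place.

Var(Ŷ) = N²·Var(ȳ) = N²·(1 − n/N)·s²/n.
f = 1282/21367 = 0.05999906; Var(ȳ) = 0.94000094·61.9/1282 = 0.045386941.
Var(Ŷ) = 21367² · 0.045386941 = 2.0721348 × 10^7.
SE(Ŷ) = √(2.0721348 × 10^7) = 4552.1.

4552.1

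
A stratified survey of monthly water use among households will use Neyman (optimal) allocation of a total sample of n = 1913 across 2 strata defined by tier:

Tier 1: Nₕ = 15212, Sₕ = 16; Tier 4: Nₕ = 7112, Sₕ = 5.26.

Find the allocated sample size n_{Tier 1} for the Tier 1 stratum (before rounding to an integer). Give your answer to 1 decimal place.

1658.1

Neyman allocation: nₕ = n·NₕSₕ / Σⱼ NⱼSⱼ.
Σ NⱼSⱼ = 15212·16 + 7112·5.26 = 280801.12.
n_{Tier 1} = 1913·15212·16 / 280801.12 = 1658.1.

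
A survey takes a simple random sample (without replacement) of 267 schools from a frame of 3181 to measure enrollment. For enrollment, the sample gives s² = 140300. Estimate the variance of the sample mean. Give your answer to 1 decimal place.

481.4

Under SRS without replacement, Var(ȳ) = (1 − f)·s²/n with f = n/N = 267/3181 = 0.08393587.
Var(ȳ) = (1 − 0.08393587)·140300/267 = 0.91606413·525.46816 = 481.36254.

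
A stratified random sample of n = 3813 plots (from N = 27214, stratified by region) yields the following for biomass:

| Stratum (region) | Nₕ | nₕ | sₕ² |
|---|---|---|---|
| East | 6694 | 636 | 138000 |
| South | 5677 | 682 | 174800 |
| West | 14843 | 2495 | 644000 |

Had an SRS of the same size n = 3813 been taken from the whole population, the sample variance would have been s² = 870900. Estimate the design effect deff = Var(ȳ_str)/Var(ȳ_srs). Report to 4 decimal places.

0.4357

Var(ȳ_str) = Σ Wₕ²(1−fₕ)sₕ²/nₕ with Wₕ = Nₕ/27214:
  East: (6694/27214)²·(1−636/6694)·138000/636 = 11.880978
  South: (5677/27214)²·(1−682/5677)·174800/682 = 9.8135622
  West: (14843/27214)²·(1−2495/14843)·644000/2495 = 63.87764
  → Var(ȳ_str) = 85.57218.
Var(ȳ_srs) = (1 − 3813/27214)·870900/3813 = 196.40092.
deff = 85.57218 / 196.40092 = 0.4357.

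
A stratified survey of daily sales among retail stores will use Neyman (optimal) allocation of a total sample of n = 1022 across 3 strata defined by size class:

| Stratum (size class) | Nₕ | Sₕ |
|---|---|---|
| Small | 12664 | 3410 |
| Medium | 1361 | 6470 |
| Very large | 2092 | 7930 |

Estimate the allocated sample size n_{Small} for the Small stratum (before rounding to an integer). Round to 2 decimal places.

Neyman allocation: nₕ = n·NₕSₕ / Σⱼ NⱼSⱼ.
Σ NⱼSⱼ = 12664·3410 + 1361·6470 + 2092·7930 = 6.857947 × 10^7.
n_{Small} = 1022·12664·3410 / (6.857947 × 10^7) = 643.55.

643.55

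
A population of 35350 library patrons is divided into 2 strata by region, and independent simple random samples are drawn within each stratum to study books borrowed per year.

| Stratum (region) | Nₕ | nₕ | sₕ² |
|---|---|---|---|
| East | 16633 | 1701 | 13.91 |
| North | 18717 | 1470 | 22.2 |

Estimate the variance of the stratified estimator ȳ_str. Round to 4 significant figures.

0.005527

Var(ȳ_str) = Σₕ Wₕ²(1 − fₕ)sₕ²/nₕ with Wₕ = Nₕ/N, N = 35350.
East: Wₕ = 0.47052334; term = 0.47052334²·(1 − 0.10226658)·13.91/1701 = 0.0016252963.
North: Wₕ = 0.52947666; term = 0.52947666²·(1 − 0.07853823)·22.2/1470 = 0.0039012754.
Sum = 0.0055265717.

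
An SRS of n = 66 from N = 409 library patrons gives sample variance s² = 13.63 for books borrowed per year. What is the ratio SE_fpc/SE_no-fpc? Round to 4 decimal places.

f = n/N = 66/409 = 0.16136919.
SE_no-fpc = √(s²/n) = 0.45443938; SE_fpc = √((1−f)s²/n) = 0.41616099.
Ratio = √(1−f) = 0.91576788.

0.9158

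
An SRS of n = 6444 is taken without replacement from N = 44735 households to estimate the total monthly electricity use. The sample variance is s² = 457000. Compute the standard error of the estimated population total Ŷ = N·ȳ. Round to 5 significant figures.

348540

Var(Ŷ) = N²·Var(ȳ) = N²·(1 − n/N)·s²/n.
f = 6444/44735 = 0.14404828; Var(ȳ) = 0.85595172·457000/6444 = 60.702969.
Var(Ŷ) = 44735² · 60.702969 = 1.2148001 × 10^11.
SE(Ŷ) = √(1.2148001 × 10^11) = 348540.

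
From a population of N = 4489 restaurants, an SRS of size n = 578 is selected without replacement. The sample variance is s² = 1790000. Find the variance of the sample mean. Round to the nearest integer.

2698

Under SRS without replacement, Var(ȳ) = (1 − f)·s²/n with f = n/N = 578/4489 = 0.12875919.
Var(ȳ) = (1 − 0.12875919)·1790000/578 = 0.87124081·3096.8858 = 2698.1333.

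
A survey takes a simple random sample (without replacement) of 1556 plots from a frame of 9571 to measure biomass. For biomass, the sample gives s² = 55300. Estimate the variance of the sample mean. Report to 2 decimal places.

Under SRS without replacement, Var(ȳ) = (1 − f)·s²/n with f = n/N = 1556/9571 = 0.16257444.
Var(ȳ) = (1 − 0.16257444)·55300/1556 = 0.83742556·35.539846 = 29.761975.

29.76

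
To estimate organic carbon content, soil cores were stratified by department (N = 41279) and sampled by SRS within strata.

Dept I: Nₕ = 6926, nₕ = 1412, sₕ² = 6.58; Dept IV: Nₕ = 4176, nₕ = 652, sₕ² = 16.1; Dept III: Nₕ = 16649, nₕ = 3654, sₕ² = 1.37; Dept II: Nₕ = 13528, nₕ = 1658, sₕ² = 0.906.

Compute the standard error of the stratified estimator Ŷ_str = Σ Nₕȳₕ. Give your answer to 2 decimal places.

842.75

Var(Ŷ_str) = Σₕ Nₕ²(1 − fₕ)sₕ²/nₕ.
Dept I: 6926²·(1 − 1412/6926)·6.58/1412 = 177967.4.
Dept IV: 4176²·(1 − 652/4176)·16.1/652 = 363391.42.
Dept III: 16649²·(1 − 3654/16649)·1.37/3654 = 81117.856.
Dept II: 13528²·(1 − 1658/13528)·0.906/1658 = 87746.133.
Sum = 710222.81.
SE = √(710222.81) = 842.75.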